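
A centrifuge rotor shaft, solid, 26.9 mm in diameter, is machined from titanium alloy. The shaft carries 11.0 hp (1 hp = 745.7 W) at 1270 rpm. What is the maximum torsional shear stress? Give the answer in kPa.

ω = 2π·1270/60 = 133.0 rad/s, so T = P/ω = 11.0×745.7 / 133.0 = 61.68 N·m.
J = πd⁴/32 = π(0.0269)⁴/32 = 5.141×10^-8 m⁴.
τ_max = T·r/J = 61.68 × 0.0135 / 5.141×10^-8 = 1.614×10^7 Pa.

16100 kPa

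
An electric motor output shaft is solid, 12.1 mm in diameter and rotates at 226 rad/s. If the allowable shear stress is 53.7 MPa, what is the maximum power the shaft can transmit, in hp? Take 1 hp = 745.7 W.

5.66 hp

J = πd⁴/32 = π(0.0121)⁴/32 = 2.104×10^-9 m⁴.
T_max = τ_allow·J/r = 5.37×10^7 × 2.104×10^-9 / 0.00605 = 18.68 N·m.
ω = 226 rad/s, so P_max = T_max·ω = 4222 W.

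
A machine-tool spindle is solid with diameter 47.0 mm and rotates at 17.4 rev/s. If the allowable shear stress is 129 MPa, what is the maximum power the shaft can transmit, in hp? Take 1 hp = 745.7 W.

J = πd⁴/32 = π(0.0470)⁴/32 = 4.791×10^-7 m⁴.
T_max = τ_allow·J/r = 1.29×10^8 × 4.791×10^-7 / 0.0235 = 2630 N·m.
ω = 2π·17.4 = 109.3 rad/s, so P_max = T_max·ω = 2.875×10^5 W.

386 hp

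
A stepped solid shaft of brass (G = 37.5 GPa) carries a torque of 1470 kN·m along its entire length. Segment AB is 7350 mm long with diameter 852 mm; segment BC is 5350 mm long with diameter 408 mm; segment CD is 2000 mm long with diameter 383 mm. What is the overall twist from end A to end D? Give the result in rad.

0.120 rad

J_AB = π(0.852)⁴/32 = 0.0517 m⁴; J_BC = π(0.408)⁴/32 = 2.72×10^-3 m⁴; J_CD = π(0.383)⁴/32 = 2.11×10^-3 m⁴.
θ = (T/G)·Σ L_i/J_i = (1.470e6/37.5×10⁹)·(7.35/0.0517 + 5.35/2.72×10^-3 + 2.00/2.11×10^-3) = 0.1198 rad.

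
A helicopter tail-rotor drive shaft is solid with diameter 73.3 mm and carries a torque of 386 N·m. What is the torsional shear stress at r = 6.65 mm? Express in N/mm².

0.906 N/mm²

J = πd⁴/32 = π(0.0733)⁴/32 = 2.834×10^-6 m⁴.
Shear stress varies linearly with radius: τ = T·r/J = 386.0 × 0.00665 / 2.834×10^-6 = 9.057×10^5 Pa.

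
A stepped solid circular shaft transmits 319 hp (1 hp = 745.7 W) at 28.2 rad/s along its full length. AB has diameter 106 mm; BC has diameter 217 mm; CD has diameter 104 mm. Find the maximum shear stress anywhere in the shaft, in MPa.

ω = 28.2 rad/s, so T = P/ω = 319×745.7 / 28.20 = 8435 N·m.
Under the same torque, τ_max = 16T/(πd³) is largest where d is smallest — segment CD (d = 104 mm).
τ_max = 16·8435/(π·(0.104)³) = 3.819×10^7 Pa.

38.2 MPa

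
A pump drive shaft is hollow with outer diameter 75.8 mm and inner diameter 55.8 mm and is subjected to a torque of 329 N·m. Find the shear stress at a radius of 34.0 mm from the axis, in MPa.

J = π(d_o⁴ − d_i⁴)/32 = π(0.0758⁴ − 0.0558⁴)/32 = 2.289×10^-6 m⁴.
Shear stress varies linearly with radius: τ = T·r/J = 329.0 × 0.0340 / 2.289×10^-6 = 4.886×10^6 Pa.

4.89 MPa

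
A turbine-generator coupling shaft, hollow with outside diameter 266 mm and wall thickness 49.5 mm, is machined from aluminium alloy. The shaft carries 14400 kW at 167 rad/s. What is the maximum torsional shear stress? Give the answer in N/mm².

27.6 N/mm²

ω = 167 rad/s, so T = P/ω = 14400×10³ / 167.0 = 86230 N·m.
J = π(d_o⁴ − d_i⁴)/32 = π(0.266⁴ − 0.167⁴)/32 = 4.151×10^-4 m⁴.
τ_max = T·r/J = 86230 × 0.133 / 4.151×10^-4 = 2.762×10^7 Pa.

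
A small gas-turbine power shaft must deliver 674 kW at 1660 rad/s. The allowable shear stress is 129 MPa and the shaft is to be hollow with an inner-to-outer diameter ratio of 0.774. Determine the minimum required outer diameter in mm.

29.2 mm

ω = 1660 rad/s, so T = P/ω = 674×10³ / 1660 = 406.0 N·m.
For a hollow shaft with d_i/d_o = 0.774: τ_max = 16T/(π d_o³ (1−k⁴)), so d_o = [16T/(π τ_allow (1−k⁴))]^(1/3) = [16·406.0/(π·1.29×10^8·0.6411)]^(1/3) = 0.02924 m.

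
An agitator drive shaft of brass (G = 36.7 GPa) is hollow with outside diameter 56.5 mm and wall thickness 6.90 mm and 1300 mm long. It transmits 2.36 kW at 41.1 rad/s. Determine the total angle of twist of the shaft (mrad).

3.02 mrad

ω = 41.1 rad/s, so T = P/ω = 2.36×10³ / 41.10 = 57.42 N·m.
J = π(d_o⁴ − d_i⁴)/32 = π(0.0565⁴ − 0.0427⁴)/32 = 6.741×10^-7 m⁴.
θ = T·L/(G·J) = 57.42 × 1.30 / (36.7×10⁹ × 6.741×10^-7) = 3.017×10^-3 rad.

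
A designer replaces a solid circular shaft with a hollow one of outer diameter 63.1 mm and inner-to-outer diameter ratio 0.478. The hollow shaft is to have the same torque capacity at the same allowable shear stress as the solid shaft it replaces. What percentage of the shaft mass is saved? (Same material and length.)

Equal τ_max and T ⇒ the solid shaft needs d_s³ = d_o³(1−k⁴), so d_s = 63.1·(1−0.478⁴)^(1/3) = 61.98 mm.
Area ratio A_h/A_s = d_o²(1−k²)/d_s² = (1−k²)/(1−k⁴)^(2/3) = 0.7996.
Mass saving = 1 − 0.7996 = 20.0 %.

20.0 %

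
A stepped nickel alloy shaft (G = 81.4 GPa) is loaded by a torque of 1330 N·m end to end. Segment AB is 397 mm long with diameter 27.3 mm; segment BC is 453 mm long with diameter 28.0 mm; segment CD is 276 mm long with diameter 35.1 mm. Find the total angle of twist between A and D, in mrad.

272 mrad

J_AB = π(0.0273)⁴/32 = 5.45×10^-8 m⁴; J_BC = π(0.0280)⁴/32 = 6.03×10^-8 m⁴; J_CD = π(0.0351)⁴/32 = 1.49×10^-7 m⁴.
θ = (T/G)·Σ L_i/J_i = (1330/81.4×10⁹)·(0.397/5.45×10^-8 + 0.453/6.03×10^-8 + 0.276/1.49×10^-7) = 0.2719 rad.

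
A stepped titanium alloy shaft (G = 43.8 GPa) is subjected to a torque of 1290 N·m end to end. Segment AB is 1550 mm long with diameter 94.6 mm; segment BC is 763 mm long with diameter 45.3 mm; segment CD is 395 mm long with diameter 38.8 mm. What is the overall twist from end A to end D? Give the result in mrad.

J_AB = π(0.0946)⁴/32 = 7.86×10^-6 m⁴; J_BC = π(0.0453)⁴/32 = 4.13×10^-7 m⁴; J_CD = π(0.0388)⁴/32 = 2.22×10^-7 m⁴.
θ = (T/G)·Σ L_i/J_i = (1290/43.8×10⁹)·(1.55/7.86×10^-6 + 0.763/4.13×10^-7 + 0.395/2.22×10^-7) = 0.1124 rad.

112 mrad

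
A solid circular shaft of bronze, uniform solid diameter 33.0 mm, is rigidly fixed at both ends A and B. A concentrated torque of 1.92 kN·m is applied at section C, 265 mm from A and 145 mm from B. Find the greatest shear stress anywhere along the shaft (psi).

With uniform GJ and both ends fixed, compatibility θ_AC = θ_CB gives T_A·a = T_B·b, together with T_A + T_B = T₀.
T_A = T₀·b/(a+b) = 1920·145/410.0 = 679.0 N·m; T_B = 1241 N·m.
τ in each portion: τ_AC = 9.62×10^7 Pa, τ_CB = 1.76×10^8 Pa; maximum is in CB.
τ_max = T_CB·r/J = 1241·0.0165/1.16×10^-7 = 1.759×10^8 Pa.

25500 psi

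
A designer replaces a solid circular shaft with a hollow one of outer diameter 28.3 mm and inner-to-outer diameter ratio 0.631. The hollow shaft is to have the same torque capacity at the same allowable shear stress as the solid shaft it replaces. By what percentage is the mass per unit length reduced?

Equal τ_max and T ⇒ the solid shaft needs d_s³ = d_o³(1−k⁴), so d_s = 28.3·(1−0.631⁴)^(1/3) = 26.72 mm.
Area ratio A_h/A_s = d_o²(1−k²)/d_s² = (1−k²)/(1−k⁴)^(2/3) = 0.6752.
Mass saving = 1 − 0.6752 = 32.5 %.

32.5 %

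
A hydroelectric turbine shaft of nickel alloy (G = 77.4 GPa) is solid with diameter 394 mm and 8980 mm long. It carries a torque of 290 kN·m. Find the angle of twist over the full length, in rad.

0.0142 rad

J = πd⁴/32 = π(0.394)⁴/32 = 2.366×10^-3 m⁴.
θ = T·L/(G·J) = 290000 × 8.98 / (77.4×10⁹ × 2.366×10^-3) = 0.01422 rad.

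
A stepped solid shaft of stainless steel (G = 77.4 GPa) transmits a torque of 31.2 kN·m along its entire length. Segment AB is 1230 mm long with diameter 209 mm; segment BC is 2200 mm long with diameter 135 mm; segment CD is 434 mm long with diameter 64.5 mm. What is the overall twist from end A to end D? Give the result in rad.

J_AB = π(0.209)⁴/32 = 1.87×10^-4 m⁴; J_BC = π(0.135)⁴/32 = 3.26×10^-5 m⁴; J_CD = π(0.0645)⁴/32 = 1.70×10^-6 m⁴.
θ = (T/G)·Σ L_i/J_i = (31200/77.4×10⁹)·(1.23/1.87×10^-4 + 2.20/3.26×10^-5 + 0.434/1.70×10^-6) = 0.1328 rad.

0.133 rad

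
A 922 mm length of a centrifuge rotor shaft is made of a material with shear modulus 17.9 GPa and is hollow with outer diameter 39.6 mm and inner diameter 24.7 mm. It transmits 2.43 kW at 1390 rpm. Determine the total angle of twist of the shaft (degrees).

ω = 2π·1390/60 = 145.6 rad/s, so T = P/ω = 2.43×10³ / 145.6 = 16.69 N·m.
J = π(d_o⁴ − d_i⁴)/32 = π(0.0396⁴ − 0.0247⁴)/32 = 2.049×10^-7 m⁴.
θ = T·L/(G·J) = 16.69 × 0.922 / (17.9×10⁹ × 2.049×10^-7) = 4.197×10^-3 rad.

0.240°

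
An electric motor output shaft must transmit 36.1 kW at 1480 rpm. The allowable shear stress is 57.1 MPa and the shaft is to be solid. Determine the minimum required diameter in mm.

27.5 mm

ω = 2π·1480/60 = 155.0 rad/s, so T = P/ω = 36.1×10³ / 155.0 = 232.9 N·m.
For a solid shaft τ_max = 16T/(πd³), so d = (16T/(π τ_allow))^(1/3) = (16·232.9/(π·5.71×10^7))^(1/3) = 0.02749 m.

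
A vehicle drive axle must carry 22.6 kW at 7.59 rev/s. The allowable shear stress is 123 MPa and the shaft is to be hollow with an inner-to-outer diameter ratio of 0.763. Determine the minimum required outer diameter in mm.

ω = 2π·7.59 = 47.69 rad/s, so T = P/ω = 22.6×10³ / 47.69 = 473.9 N·m.
For a hollow shaft with d_i/d_o = 0.763: τ_max = 16T/(π d_o³ (1−k⁴)), so d_o = [16T/(π τ_allow (1−k⁴))]^(1/3) = [16·473.9/(π·1.23×10^8·0.6611)]^(1/3) = 0.03096 m.

31.0 mm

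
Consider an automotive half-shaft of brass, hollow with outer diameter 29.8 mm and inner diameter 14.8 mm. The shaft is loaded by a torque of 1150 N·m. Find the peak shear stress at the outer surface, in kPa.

236000 kPa

J = π(d_o⁴ − d_i⁴)/32 = π(0.0298⁴ − 0.0148⁴)/32 = 7.271×10^-8 m⁴.
τ_max = T·r/J = 1150 × 0.0149 / 7.271×10^-8 = 2.357×10^8 Pa.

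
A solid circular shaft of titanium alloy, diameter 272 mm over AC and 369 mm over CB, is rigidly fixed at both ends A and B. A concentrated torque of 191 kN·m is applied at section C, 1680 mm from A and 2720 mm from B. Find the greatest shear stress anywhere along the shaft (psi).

Compatibility: T_A·a/J_AC = T_B·b/J_CB with T_A + T_B = T₀.
J_AC = 5.37×10^-4 m⁴, J_CB = 1.82×10^-3 m⁴, so T_A = T₀·(J_AC/a)/((J_AC/a)+(J_CB/b)) = 61770 N·m, T_B = 129200 N·m.
τ in each portion: τ_AC = 1.56×10^7 Pa, τ_CB = 1.31×10^7 Pa; maximum is in AC.
τ_max = T_AC·r/J = 61770·0.136/5.37×10^-4 = 1.563×10^7 Pa.

2270 psi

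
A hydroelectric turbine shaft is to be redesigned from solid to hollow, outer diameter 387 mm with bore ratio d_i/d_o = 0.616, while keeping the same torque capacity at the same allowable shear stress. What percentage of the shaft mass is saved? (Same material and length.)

Equal τ_max and T ⇒ the solid shaft needs d_s³ = d_o³(1−k⁴), so d_s = 387·(1−0.616⁴)^(1/3) = 367.5 mm.
Area ratio A_h/A_s = d_o²(1−k²)/d_s² = (1−k²)/(1−k⁴)^(2/3) = 0.6883.
Mass saving = 1 − 0.6883 = 31.2 %.

31.2 %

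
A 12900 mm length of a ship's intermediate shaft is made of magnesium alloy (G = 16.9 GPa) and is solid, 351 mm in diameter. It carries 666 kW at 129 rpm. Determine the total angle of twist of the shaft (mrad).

ω = 2π·129/60 = 13.51 rad/s, so T = P/ω = 666×10³ / 13.51 = 49300 N·m.
J = πd⁴/32 = π(0.351)⁴/32 = 1.490×10^-3 m⁴.
θ = T·L/(G·J) = 49300 × 12.9 / (16.9×10⁹ × 1.490×10^-3) = 0.02525 rad.

25.3 mrad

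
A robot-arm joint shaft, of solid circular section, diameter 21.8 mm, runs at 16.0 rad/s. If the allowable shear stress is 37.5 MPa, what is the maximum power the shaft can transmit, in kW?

1.22 kW

J = πd⁴/32 = π(0.0218)⁴/32 = 2.217×10^-8 m⁴.
T_max = τ_allow·J/r = 3.75×10^7 × 2.217×10^-8 / 0.0109 = 76.28 N·m.
ω = 16.0 rad/s, so P_max = T_max·ω = 1221 W.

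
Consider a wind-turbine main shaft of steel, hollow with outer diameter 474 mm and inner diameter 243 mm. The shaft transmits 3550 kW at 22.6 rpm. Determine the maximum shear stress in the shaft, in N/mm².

ω = 2π·22.6/60 = 2.367 rad/s, so T = P/ω = 3550×10³ / 2.367 = 1.500e6 N·m.
J = π(d_o⁴ − d_i⁴)/32 = π(0.474⁴ − 0.243⁴)/32 = 4.613×10^-3 m⁴.
τ_max = T·r/J = 1.500e6 × 0.237 / 4.613×10^-3 = 7.706×10^7 Pa.

77.1 N/mm²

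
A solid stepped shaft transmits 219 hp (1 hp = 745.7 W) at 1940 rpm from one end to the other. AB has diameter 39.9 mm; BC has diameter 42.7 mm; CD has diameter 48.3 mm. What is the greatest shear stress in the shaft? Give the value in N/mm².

64.5 N/mm²

ω = 2π·1940/60 = 203.2 rad/s, so T = P/ω = 219×745.7 / 203.2 = 803.9 N·m.
Under the same torque, τ_max = 16T/(πd³) is largest where d is smallest — segment AB (d = 39.9 mm).
τ_max = 16·803.9/(π·(0.0399)³) = 6.445×10^7 Pa.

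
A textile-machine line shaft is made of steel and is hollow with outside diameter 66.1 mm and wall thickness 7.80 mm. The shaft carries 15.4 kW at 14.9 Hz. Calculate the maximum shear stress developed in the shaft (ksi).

0.638 ksi

ω = 2π·14.9 = 93.62 rad/s, so T = P/ω = 15.4×10³ / 93.62 = 164.5 N·m.
J = π(d_o⁴ − d_i⁴)/32 = π(0.0661⁴ − 0.0505⁴)/32 = 1.236×10^-6 m⁴.
τ_max = T·r/J = 164.5 × 0.0330 / 1.236×10^-6 = 4.400×10^6 Pa.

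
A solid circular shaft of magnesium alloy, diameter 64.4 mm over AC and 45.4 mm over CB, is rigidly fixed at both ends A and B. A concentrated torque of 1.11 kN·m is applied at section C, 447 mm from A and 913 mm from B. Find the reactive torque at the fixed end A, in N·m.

Compatibility: T_A·a/J_AC = T_B·b/J_CB with T_A + T_B = T₀.
J_AC = 1.69×10^-6 m⁴, J_CB = 4.17×10^-7 m⁴, so T_A = T₀·(J_AC/a)/((J_AC/a)+(J_CB/b)) = 990.3 N·m, T_B = 119.7 N·m.

990 N·m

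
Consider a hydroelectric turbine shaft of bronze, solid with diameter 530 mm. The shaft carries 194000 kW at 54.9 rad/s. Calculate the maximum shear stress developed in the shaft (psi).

17500 psi

ω = 54.9 rad/s, so T = P/ω = 194000×10³ / 54.90 = 3.534e6 N·m.
J = πd⁴/32 = π(0.530)⁴/32 = 7.746×10^-3 m⁴.
τ_max = T·r/J = 3.534e6 × 0.265 / 7.746×10^-3 = 1.209×10^8 Pa.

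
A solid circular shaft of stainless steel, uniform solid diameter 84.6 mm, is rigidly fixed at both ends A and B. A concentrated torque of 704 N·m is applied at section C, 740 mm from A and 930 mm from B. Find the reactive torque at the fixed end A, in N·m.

392 N·m

With uniform GJ and both ends fixed, compatibility θ_AC = θ_CB gives T_A·a = T_B·b, together with T_A + T_B = T₀.
T_A = T₀·b/(a+b) = 704.0·930/1670 = 392.0 N·m; T_B = 312.0 N·m.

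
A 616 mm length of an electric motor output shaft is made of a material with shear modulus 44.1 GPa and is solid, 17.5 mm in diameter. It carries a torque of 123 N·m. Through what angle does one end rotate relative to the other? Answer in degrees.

J = πd⁴/32 = π(0.0175)⁴/32 = 9.208×10^-9 m⁴.
θ = T·L/(G·J) = 123.0 × 0.616 / (44.1×10⁹ × 9.208×10^-9) = 0.1866 rad.

10.7°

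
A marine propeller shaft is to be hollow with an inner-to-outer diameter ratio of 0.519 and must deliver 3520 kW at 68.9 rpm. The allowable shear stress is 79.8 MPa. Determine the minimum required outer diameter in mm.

ω = 2π·68.9/60 = 7.215 rad/s, so T = P/ω = 3520×10³ / 7.215 = 487900 N·m.
For a hollow shaft with d_i/d_o = 0.519: τ_max = 16T/(π d_o³ (1−k⁴)), so d_o = [16T/(π τ_allow (1−k⁴))]^(1/3) = [16·487900/(π·7.98×10^7·0.9274)]^(1/3) = 0.3226 m.

323 mm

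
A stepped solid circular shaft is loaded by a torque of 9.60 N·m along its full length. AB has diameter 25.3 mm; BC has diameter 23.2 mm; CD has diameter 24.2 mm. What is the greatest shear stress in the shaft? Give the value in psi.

Under the same torque, τ_max = 16T/(πd³) is largest where d is smallest — segment BC (d = 23.2 mm).
τ_max = 16·9.600/(π·(0.0232)³) = 3.915×10^6 Pa.

568 psi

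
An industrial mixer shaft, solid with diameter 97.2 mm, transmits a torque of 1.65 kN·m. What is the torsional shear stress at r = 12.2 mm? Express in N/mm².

2.30 N/mm²

J = πd⁴/32 = π(0.0972)⁴/32 = 8.763×10^-6 m⁴.
Shear stress varies linearly with radius: τ = T·r/J = 1650 × 0.0122 / 8.763×10^-6 = 2.297×10^6 Pa.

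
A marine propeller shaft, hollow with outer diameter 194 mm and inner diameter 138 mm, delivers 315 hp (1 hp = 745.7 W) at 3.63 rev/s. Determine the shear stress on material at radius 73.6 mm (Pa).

ω = 2π·3.63 = 22.81 rad/s, so T = P/ω = 315×745.7 / 22.81 = 10300 N·m.
J = π(d_o⁴ − d_i⁴)/32 = π(0.194⁴ − 0.138⁴)/32 = 1.035×10^-4 m⁴.
Shear stress varies linearly with radius: τ = T·r/J = 10300 × 0.0736 / 1.035×10^-4 = 7.327×10^6 Pa.

7.33e6 Pa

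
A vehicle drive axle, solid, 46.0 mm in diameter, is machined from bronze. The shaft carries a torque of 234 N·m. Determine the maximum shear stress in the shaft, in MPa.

12.2 MPa

J = πd⁴/32 = π(0.0460)⁴/32 = 4.396×10^-7 m⁴.
τ_max = T·r/J = 234.0 × 0.0230 / 4.396×10^-7 = 1.224×10^7 Pa.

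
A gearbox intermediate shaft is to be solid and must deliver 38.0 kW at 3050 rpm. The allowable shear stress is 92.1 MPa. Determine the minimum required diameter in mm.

ω = 2π·3050/60 = 319.4 rad/s, so T = P/ω = 38.0×10³ / 319.4 = 119.0 N·m.
For a solid shaft τ_max = 16T/(πd³), so d = (16T/(π τ_allow))^(1/3) = (16·119.0/(π·9.21×10^7))^(1/3) = 0.01874 m.

18.7 mm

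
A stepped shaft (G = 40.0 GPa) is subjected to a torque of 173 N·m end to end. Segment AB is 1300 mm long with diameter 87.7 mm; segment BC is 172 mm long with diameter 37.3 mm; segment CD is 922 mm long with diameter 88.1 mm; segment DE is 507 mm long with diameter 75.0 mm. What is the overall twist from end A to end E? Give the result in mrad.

6.26 mrad

J_AB = π(0.0877)⁴/32 = 5.81×10^-6 m⁴; J_BC = π(0.0373)⁴/32 = 1.90×10^-7 m⁴; J_CD = π(0.0881)⁴/32 = 5.91×10^-6 m⁴; J_DE = π(0.0750)⁴/32 = 3.11×10^-6 m⁴.
θ = (T/G)·Σ L_i/J_i = (173.0/40.0×10⁹)·(1.30/5.81×10^-6 + 0.172/1.90×10^-7 + 0.922/5.91×10^-6 + 0.507/3.11×10^-6) = 6.263×10^-3 rad.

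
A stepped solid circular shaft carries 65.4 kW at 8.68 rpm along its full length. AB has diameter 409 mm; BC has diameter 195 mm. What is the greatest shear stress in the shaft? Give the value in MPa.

49.4 MPa

ω = 2π·8.68/60 = 0.9090 rad/s, so T = P/ω = 65.4×10³ / 0.9090 = 71950 N·m.
Under the same torque, τ_max = 16T/(πd³) is largest where d is smallest — segment BC (d = 195 mm).
τ_max = 16·71950/(π·(0.195)³) = 4.942×10^7 Pa.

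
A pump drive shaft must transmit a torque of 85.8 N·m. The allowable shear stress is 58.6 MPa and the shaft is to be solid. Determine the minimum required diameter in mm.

19.5 mm

For a solid shaft τ_max = 16T/(πd³), so d = (16T/(π τ_allow))^(1/3) = (16·85.80/(π·5.86×10^7))^(1/3) = 0.01954 m.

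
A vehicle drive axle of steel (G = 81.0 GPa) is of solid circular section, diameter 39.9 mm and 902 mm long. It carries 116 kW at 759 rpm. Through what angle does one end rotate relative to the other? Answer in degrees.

ω = 2π·759/60 = 79.48 rad/s, so T = P/ω = 116×10³ / 79.48 = 1459 N·m.
J = πd⁴/32 = π(0.0399)⁴/32 = 2.488×10^-7 m⁴.
θ = T·L/(G·J) = 1459 × 0.902 / (81.0×10⁹ × 2.488×10^-7) = 0.06532 rad.

3.74°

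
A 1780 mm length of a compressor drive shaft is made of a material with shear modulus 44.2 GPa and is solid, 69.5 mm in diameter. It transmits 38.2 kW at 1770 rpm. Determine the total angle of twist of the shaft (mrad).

3.62 mrad

ω = 2π·1770/60 = 185.4 rad/s, so T = P/ω = 38.2×10³ / 185.4 = 206.1 N·m.
J = πd⁴/32 = π(0.0695)⁴/32 = 2.291×10^-6 m⁴.
θ = T·L/(G·J) = 206.1 × 1.78 / (44.2×10⁹ × 2.291×10^-6) = 3.623×10^-3 rad.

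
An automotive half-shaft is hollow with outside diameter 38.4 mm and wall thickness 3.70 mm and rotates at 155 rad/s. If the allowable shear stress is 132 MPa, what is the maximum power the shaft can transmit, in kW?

131 kW

J = π(d_o⁴ − d_i⁴)/32 = π(0.0384⁴ − 0.0310⁴)/32 = 1.228×10^-7 m⁴.
T_max = τ_allow·J/r = 1.32×10^8 × 1.228×10^-7 / 0.0192 = 844.2 N·m.
ω = 155 rad/s, so P_max = T_max·ω = 1.309×10^5 W.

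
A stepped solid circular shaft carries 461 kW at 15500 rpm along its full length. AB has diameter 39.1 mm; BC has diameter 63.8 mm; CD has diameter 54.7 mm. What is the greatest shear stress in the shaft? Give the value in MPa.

ω = 2π·15500/60 = 1623 rad/s, so T = P/ω = 461×10³ / 1623 = 284.0 N·m.
Under the same torque, τ_max = 16T/(πd³) is largest where d is smallest — segment AB (d = 39.1 mm).
τ_max = 16·284.0/(π·(0.0391)³) = 2.420×10^7 Pa.

24.2 MPa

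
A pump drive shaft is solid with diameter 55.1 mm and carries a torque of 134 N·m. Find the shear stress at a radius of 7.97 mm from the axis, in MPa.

1.18 MPa

J = πd⁴/32 = π(0.0551)⁴/32 = 9.049×10^-7 m⁴.
Shear stress varies linearly with radius: τ = T·r/J = 134.0 × 0.00797 / 9.049×10^-7 = 1.180×10^6 Pa.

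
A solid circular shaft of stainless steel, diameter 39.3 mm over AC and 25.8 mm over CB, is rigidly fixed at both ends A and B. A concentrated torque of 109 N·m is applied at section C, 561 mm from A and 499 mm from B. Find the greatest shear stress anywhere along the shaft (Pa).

7.57e6 Pa

Compatibility: T_A·a/J_AC = T_B·b/J_CB with T_A + T_B = T₀.
J_AC = 2.34×10^-7 m⁴, J_CB = 4.35×10^-8 m⁴, so T_A = T₀·(J_AC/a)/((J_AC/a)+(J_CB/b)) = 90.17 N·m, T_B = 18.83 N·m.
τ in each portion: τ_AC = 7.57×10^6 Pa, τ_CB = 5.58×10^6 Pa; maximum is in AC.
τ_max = T_AC·r/J = 90.17·0.0196/2.34×10^-7 = 7.566×10^6 Pa.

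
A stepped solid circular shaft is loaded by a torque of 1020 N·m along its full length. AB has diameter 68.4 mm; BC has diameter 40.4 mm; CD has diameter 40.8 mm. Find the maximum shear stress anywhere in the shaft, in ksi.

11.4 ksi

Under the same torque, τ_max = 16T/(πd³) is largest where d is smallest — segment BC (d = 40.4 mm).
τ_max = 16·1020/(π·(0.0404)³) = 7.878×10^7 Pa.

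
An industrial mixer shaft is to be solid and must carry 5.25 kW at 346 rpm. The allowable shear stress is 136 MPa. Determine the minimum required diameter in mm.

ω = 2π·346/60 = 36.23 rad/s, so T = P/ω = 5.25×10³ / 36.23 = 144.9 N·m.
For a solid shaft τ_max = 16T/(πd³), so d = (16T/(π τ_allow))^(1/3) = (16·144.9/(π·1.36×10^8))^(1/3) = 0.01757 m.

17.6 mm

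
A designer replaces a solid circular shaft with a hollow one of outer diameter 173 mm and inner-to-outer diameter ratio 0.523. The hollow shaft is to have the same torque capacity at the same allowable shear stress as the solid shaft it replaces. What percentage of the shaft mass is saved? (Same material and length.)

23.5 %

Equal τ_max and T ⇒ the solid shaft needs d_s³ = d_o³(1−k⁴), so d_s = 173·(1−0.523⁴)^(1/3) = 168.6 mm.
Area ratio A_h/A_s = d_o²(1−k²)/d_s² = (1−k²)/(1−k⁴)^(2/3) = 0.7651.
Mass saving = 1 − 0.7651 = 23.5 %.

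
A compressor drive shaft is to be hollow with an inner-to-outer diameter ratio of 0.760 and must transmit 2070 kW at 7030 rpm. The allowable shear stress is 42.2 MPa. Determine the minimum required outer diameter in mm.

ω = 2π·7030/60 = 736.2 rad/s, so T = P/ω = 2070×10³ / 736.2 = 2812 N·m.
For a hollow shaft with d_i/d_o = 0.760: τ_max = 16T/(π d_o³ (1−k⁴)), so d_o = [16T/(π τ_allow (1−k⁴))]^(1/3) = [16·2812/(π·4.22×10^7·0.6664)]^(1/3) = 0.07986 m.

79.9 mm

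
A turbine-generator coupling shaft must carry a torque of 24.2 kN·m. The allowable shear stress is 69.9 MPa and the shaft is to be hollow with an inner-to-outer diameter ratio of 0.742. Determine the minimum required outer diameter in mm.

136 mm

For a hollow shaft with d_i/d_o = 0.742: τ_max = 16T/(π d_o³ (1−k⁴)), so d_o = [16T/(π τ_allow (1−k⁴))]^(1/3) = [16·24200/(π·6.99×10^7·0.6969)]^(1/3) = 0.1363 m.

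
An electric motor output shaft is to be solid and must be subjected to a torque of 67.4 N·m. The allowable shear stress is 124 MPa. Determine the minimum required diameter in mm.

14.0 mm

For a solid shaft τ_max = 16T/(πd³), so d = (16T/(π τ_allow))^(1/3) = (16·67.40/(π·1.24×10^8))^(1/3) = 0.01404 m.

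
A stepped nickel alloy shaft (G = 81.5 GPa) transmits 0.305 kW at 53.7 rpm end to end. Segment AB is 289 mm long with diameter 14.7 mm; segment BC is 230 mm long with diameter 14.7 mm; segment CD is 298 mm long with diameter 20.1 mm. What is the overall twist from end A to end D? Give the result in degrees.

5.03°

ω = 2π·53.7/60 = 5.623 rad/s, so T = P/ω = 0.305×10³ / 5.623 = 54.24 N·m.
J_AB = π(0.0147)⁴/32 = 4.58×10^-9 m⁴; J_BC = π(0.0147)⁴/32 = 4.58×10^-9 m⁴; J_CD = π(0.0201)⁴/32 = 1.60×10^-8 m⁴.
θ = (T/G)·Σ L_i/J_i = (54.24/81.5×10⁹)·(0.289/4.58×10^-9 + 0.230/4.58×10^-9 + 0.298/1.60×10^-8) = 0.08772 rad.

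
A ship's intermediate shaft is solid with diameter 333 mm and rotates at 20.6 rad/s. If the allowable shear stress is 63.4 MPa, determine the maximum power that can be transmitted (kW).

9470 kW

J = πd⁴/32 = π(0.333)⁴/32 = 1.207×10^-3 m⁴.
T_max = τ_allow·J/r = 6.34×10^7 × 1.207×10^-3 / 0.167 = 459700 N·m.
ω = 20.6 rad/s, so P_max = T_max·ω = 9.469×10^6 W.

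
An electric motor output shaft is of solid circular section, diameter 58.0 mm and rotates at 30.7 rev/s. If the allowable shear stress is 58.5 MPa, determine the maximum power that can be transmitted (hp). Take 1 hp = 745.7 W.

J = πd⁴/32 = π(0.0580)⁴/32 = 1.111×10^-6 m⁴.
T_max = τ_allow·J/r = 5.85×10^7 × 1.111×10^-6 / 0.0290 = 2241 N·m.
ω = 2π·30.7 = 192.9 rad/s, so P_max = T_max·ω = 4.323×10^5 W.

580 hp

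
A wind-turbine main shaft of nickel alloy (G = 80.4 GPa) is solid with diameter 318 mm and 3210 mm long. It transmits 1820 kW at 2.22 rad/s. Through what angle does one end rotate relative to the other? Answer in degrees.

1.87°

ω = 2.22 rad/s, so T = P/ω = 1820×10³ / 2.220 = 819800 N·m.
J = πd⁴/32 = π(0.318)⁴/32 = 1.004×10^-3 m⁴.
θ = T·L/(G·J) = 819800 × 3.21 / (80.4×10⁹ × 1.004×10^-3) = 0.03260 rad.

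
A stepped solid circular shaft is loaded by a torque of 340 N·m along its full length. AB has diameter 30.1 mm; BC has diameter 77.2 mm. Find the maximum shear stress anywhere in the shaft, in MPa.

63.5 MPa

Under the same torque, τ_max = 16T/(πd³) is largest where d is smallest — segment AB (d = 30.1 mm).
τ_max = 16·340.0/(π·(0.0301)³) = 6.350×10^7 Pa.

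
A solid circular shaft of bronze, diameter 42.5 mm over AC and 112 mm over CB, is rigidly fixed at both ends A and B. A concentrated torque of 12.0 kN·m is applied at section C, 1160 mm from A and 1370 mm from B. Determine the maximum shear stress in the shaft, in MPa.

Compatibility: T_A·a/J_AC = T_B·b/J_CB with T_A + T_B = T₀.
J_AC = 3.20×10^-7 m⁴, J_CB = 1.54×10^-5 m⁴, so T_A = T₀·(J_AC/a)/((J_AC/a)+(J_CB/b)) = 286.8 N·m, T_B = 11710 N·m.
τ in each portion: τ_AC = 1.90×10^7 Pa, τ_CB = 4.25×10^7 Pa; maximum is in CB.
τ_max = T_CB·r/J = 11710·0.0560/1.54×10^-5 = 4.246×10^7 Pa.

42.5 MPa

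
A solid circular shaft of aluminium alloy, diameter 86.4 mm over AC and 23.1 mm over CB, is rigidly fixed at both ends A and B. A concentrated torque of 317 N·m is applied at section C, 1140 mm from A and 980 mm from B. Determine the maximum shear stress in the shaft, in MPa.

2.49 MPa

Compatibility: T_A·a/J_AC = T_B·b/J_CB with T_A + T_B = T₀.
J_AC = 5.47×10^-6 m⁴, J_CB = 2.80×10^-8 m⁴, so T_A = T₀·(J_AC/a)/((J_AC/a)+(J_CB/b)) = 315.1 N·m, T_B = 1.873 N·m.
τ in each portion: τ_AC = 2.49×10^6 Pa, τ_CB = 7.74×10^5 Pa; maximum is in AC.
τ_max = T_AC·r/J = 315.1·0.0432/5.47×10^-6 = 2.488×10^6 Pa.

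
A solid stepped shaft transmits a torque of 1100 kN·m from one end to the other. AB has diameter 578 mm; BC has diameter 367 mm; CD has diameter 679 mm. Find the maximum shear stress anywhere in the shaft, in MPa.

Under the same torque, τ_max = 16T/(πd³) is largest where d is smallest — segment BC (d = 367 mm).
τ_max = 16·1.100e6/(π·(0.367)³) = 1.133×10^8 Pa.

113 MPa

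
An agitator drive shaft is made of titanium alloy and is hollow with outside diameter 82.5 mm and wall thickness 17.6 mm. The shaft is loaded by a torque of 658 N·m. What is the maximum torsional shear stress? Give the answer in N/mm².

J = π(d_o⁴ − d_i⁴)/32 = π(0.0825⁴ − 0.0473⁴)/32 = 4.057×10^-6 m⁴.
τ_max = T·r/J = 658.0 × 0.0413 / 4.057×10^-6 = 6.691×10^6 Pa.

6.69 N/mm²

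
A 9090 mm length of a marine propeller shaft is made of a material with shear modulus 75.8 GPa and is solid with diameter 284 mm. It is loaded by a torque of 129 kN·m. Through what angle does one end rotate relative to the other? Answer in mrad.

24.2 mrad

J = πd⁴/32 = π(0.284)⁴/32 = 6.387×10^-4 m⁴.
θ = T·L/(G·J) = 129000 × 9.09 / (75.8×10⁹ × 6.387×10^-4) = 0.02422 rad.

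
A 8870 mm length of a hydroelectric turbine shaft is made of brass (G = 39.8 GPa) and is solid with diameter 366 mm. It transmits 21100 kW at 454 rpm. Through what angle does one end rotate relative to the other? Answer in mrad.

56.1 mrad

ω = 2π·454/60 = 47.54 rad/s, so T = P/ω = 21100×10³ / 47.54 = 443800 N·m.
J = πd⁴/32 = π(0.366)⁴/32 = 1.762×10^-3 m⁴.
θ = T·L/(G·J) = 443800 × 8.87 / (39.8×10⁹ × 1.762×10^-3) = 0.05615 rad.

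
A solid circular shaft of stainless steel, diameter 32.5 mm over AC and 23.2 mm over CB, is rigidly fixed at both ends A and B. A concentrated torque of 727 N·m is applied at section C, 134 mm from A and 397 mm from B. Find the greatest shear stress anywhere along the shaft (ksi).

14.4 ksi

Compatibility: T_A·a/J_AC = T_B·b/J_CB with T_A + T_B = T₀.
J_AC = 1.10×10^-7 m⁴, J_CB = 2.84×10^-8 m⁴, so T_A = T₀·(J_AC/a)/((J_AC/a)+(J_CB/b)) = 668.4 N·m, T_B = 58.58 N·m.
τ in each portion: τ_AC = 9.92×10^7 Pa, τ_CB = 2.39×10^7 Pa; maximum is in AC.
τ_max = T_AC·r/J = 668.4·0.0163/1.10×10^-7 = 9.917×10^7 Pa.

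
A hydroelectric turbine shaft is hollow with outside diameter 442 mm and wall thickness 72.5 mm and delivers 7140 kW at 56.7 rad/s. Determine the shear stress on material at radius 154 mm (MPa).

6.50 MPa

ω = 56.7 rad/s, so T = P/ω = 7140×10³ / 56.70 = 125900 N·m.
J = π(d_o⁴ − d_i⁴)/32 = π(0.442⁴ − 0.297⁴)/32 = 2.983×10^-3 m⁴.
Shear stress varies linearly with radius: τ = T·r/J = 125900 × 0.154 / 2.983×10^-3 = 6.501×10^6 Pa.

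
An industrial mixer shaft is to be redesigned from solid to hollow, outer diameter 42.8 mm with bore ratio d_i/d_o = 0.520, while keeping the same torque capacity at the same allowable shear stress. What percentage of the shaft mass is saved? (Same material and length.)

23.3 %

Equal τ_max and T ⇒ the solid shaft needs d_s³ = d_o³(1−k⁴), so d_s = 42.8·(1−0.520⁴)^(1/3) = 41.73 mm.
Area ratio A_h/A_s = d_o²(1−k²)/d_s² = (1−k²)/(1−k⁴)^(2/3) = 0.7675.
Mass saving = 1 − 0.7675 = 23.3 %.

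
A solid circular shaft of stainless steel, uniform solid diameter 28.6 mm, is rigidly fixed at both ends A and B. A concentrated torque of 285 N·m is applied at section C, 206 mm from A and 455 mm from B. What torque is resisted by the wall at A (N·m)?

196 N·m

With uniform GJ and both ends fixed, compatibility θ_AC = θ_CB gives T_A·a = T_B·b, together with T_A + T_B = T₀.
T_A = T₀·b/(a+b) = 285.0·455/661.0 = 196.2 N·m; T_B = 88.82 N·m.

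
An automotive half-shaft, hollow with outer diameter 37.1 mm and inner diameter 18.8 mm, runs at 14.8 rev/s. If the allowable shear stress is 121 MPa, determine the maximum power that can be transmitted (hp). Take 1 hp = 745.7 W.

141 hp

J = π(d_o⁴ − d_i⁴)/32 = π(0.0371⁴ − 0.0188⁴)/32 = 1.737×10^-7 m⁴.
T_max = τ_allow·J/r = 1.21×10^8 × 1.737×10^-7 / 0.0186 = 1133 N·m.
ω = 2π·14.8 = 92.99 rad/s, so P_max = T_max·ω = 1.054×10^5 W.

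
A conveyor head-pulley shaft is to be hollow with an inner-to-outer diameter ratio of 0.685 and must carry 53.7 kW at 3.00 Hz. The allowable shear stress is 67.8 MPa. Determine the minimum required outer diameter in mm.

ω = 2π·3.00 = 18.85 rad/s, so T = P/ω = 53.7×10³ / 18.85 = 2849 N·m.
For a hollow shaft with d_i/d_o = 0.685: τ_max = 16T/(π d_o³ (1−k⁴)), so d_o = [16T/(π τ_allow (1−k⁴))]^(1/3) = [16·2849/(π·6.78×10^7·0.7798)]^(1/3) = 0.06498 m.

65.0 mm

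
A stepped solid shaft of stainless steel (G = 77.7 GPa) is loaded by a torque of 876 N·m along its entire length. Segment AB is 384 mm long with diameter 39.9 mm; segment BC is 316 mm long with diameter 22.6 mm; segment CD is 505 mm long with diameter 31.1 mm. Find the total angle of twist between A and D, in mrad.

218 mrad

J_AB = π(0.0399)⁴/32 = 2.49×10^-7 m⁴; J_BC = π(0.0226)⁴/32 = 2.56×10^-8 m⁴; J_CD = π(0.0311)⁴/32 = 9.18×10^-8 m⁴.
θ = (T/G)·Σ L_i/J_i = (876.0/77.7×10⁹)·(0.384/2.49×10^-7 + 0.316/2.56×10^-8 + 0.505/9.18×10^-8) = 0.2185 rad.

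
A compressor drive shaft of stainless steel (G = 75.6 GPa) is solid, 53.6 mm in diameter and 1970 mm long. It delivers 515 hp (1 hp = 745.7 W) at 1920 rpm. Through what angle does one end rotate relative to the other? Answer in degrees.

3.52°

ω = 2π·1920/60 = 201.1 rad/s, so T = P/ω = 515×745.7 / 201.1 = 1910 N·m.
J = πd⁴/32 = π(0.0536)⁴/32 = 8.103×10^-7 m⁴.
θ = T·L/(G·J) = 1910 × 1.97 / (75.6×10⁹ × 8.103×10^-7) = 0.06142 rad.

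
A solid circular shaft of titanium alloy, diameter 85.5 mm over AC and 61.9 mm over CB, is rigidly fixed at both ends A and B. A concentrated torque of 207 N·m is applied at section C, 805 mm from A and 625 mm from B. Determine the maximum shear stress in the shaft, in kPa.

1250 kPa

Compatibility: T_A·a/J_AC = T_B·b/J_CB with T_A + T_B = T₀.
J_AC = 5.25×10^-6 m⁴, J_CB = 1.44×10^-6 m⁴, so T_A = T₀·(J_AC/a)/((J_AC/a)+(J_CB/b)) = 152.9 N·m, T_B = 54.10 N·m.
τ in each portion: τ_AC = 1.25×10^6 Pa, τ_CB = 1.16×10^6 Pa; maximum is in AC.
τ_max = T_AC·r/J = 152.9·0.0428/5.25×10^-6 = 1.246×10^6 Pa.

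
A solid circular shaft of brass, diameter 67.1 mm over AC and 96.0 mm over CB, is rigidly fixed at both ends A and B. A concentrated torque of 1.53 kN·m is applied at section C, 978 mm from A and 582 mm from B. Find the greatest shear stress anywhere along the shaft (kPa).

7710 kPa

Compatibility: T_A·a/J_AC = T_B·b/J_CB with T_A + T_B = T₀.
J_AC = 1.99×10^-6 m⁴, J_CB = 8.34×10^-6 m⁴, so T_A = T₀·(J_AC/a)/((J_AC/a)+(J_CB/b)) = 190.3 N·m, T_B = 1340 N·m.
τ in each portion: τ_AC = 3.21×10^6 Pa, τ_CB = 7.71×10^6 Pa; maximum is in CB.
τ_max = T_CB·r/J = 1340·0.0480/8.34×10^-6 = 7.712×10^6 Pa.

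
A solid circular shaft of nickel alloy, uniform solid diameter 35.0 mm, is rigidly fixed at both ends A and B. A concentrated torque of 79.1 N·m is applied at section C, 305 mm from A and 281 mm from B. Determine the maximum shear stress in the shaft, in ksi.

With uniform GJ and both ends fixed, compatibility θ_AC = θ_CB gives T_A·a = T_B·b, together with T_A + T_B = T₀.
T_A = T₀·b/(a+b) = 79.10·281/586.0 = 37.93 N·m; T_B = 41.17 N·m.
τ in each portion: τ_AC = 4.51×10^6 Pa, τ_CB = 4.89×10^6 Pa; maximum is in CB.
τ_max = T_CB·r/J = 41.17·0.0175/1.47×10^-7 = 4.890×10^6 Pa.

0.709 ksi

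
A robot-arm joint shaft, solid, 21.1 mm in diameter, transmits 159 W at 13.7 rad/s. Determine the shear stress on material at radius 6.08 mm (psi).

526 psi

ω = 13.7 rad/s, so T = P/ω = 159 / 13.70 = 11.61 N·m.
J = πd⁴/32 = π(0.0211)⁴/32 = 1.946×10^-8 m⁴.
Shear stress varies linearly with radius: τ = T·r/J = 11.61 × 0.00608 / 1.946×10^-8 = 3.626×10^6 Pa.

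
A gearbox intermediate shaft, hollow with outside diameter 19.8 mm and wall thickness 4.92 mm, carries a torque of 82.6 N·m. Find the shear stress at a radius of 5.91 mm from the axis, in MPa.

J = π(d_o⁴ − d_i⁴)/32 = π(0.0198⁴ − 0.00996⁴)/32 = 1.412×10^-8 m⁴.
Shear stress varies linearly with radius: τ = T·r/J = 82.60 × 0.00591 / 1.412×10^-8 = 3.457×10^7 Pa.

34.6 MPa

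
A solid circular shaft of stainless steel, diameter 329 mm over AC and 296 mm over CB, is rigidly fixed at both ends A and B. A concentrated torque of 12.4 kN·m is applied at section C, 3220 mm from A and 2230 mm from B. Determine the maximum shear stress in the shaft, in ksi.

Compatibility: T_A·a/J_AC = T_B·b/J_CB with T_A + T_B = T₀.
J_AC = 1.15×10^-3 m⁴, J_CB = 7.54×10^-4 m⁴, so T_A = T₀·(J_AC/a)/((J_AC/a)+(J_CB/b)) = 6372 N·m, T_B = 6028 N·m.
τ in each portion: τ_AC = 9.11×10^5 Pa, τ_CB = 1.18×10^6 Pa; maximum is in CB.
τ_max = T_CB·r/J = 6028·0.148/7.54×10^-4 = 1.184×10^6 Pa.

0.172 ksi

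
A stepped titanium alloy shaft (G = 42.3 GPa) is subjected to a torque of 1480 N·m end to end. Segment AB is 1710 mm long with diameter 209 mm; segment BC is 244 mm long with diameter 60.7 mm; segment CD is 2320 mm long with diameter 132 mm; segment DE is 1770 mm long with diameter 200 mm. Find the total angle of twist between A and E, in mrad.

9.84 mrad

J_AB = π(0.209)⁴/32 = 1.87×10^-4 m⁴; J_BC = π(0.0607)⁴/32 = 1.33×10^-6 m⁴; J_CD = π(0.132)⁴/32 = 2.98×10^-5 m⁴; J_DE = π(0.200)⁴/32 = 1.57×10^-4 m⁴.
θ = (T/G)·Σ L_i/J_i = (1480/42.3×10⁹)·(1.71/1.87×10^-4 + 0.244/1.33×10^-6 + 2.32/2.98×10^-5 + 1.77/1.57×10^-4) = 9.843×10^-3 rad.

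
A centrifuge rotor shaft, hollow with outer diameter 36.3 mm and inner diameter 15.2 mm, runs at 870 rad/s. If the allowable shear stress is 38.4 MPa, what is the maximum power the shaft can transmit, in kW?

J = π(d_o⁴ − d_i⁴)/32 = π(0.0363⁴ − 0.0152⁴)/32 = 1.652×10^-7 m⁴.
T_max = τ_allow·J/r = 3.84×10^7 × 1.652×10^-7 / 0.0181 = 349.6 N·m.
ω = 870 rad/s, so P_max = T_max·ω = 3.041×10^5 W.

304 kW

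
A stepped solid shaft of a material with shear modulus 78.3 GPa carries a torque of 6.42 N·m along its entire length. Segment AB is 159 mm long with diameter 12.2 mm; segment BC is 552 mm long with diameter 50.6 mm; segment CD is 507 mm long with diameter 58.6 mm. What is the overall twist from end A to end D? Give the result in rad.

0.00610 rad

J_AB = π(0.0122)⁴/32 = 2.17×10^-9 m⁴; J_BC = π(0.0506)⁴/32 = 6.44×10^-7 m⁴; J_CD = π(0.0586)⁴/32 = 1.16×10^-6 m⁴.
θ = (T/G)·Σ L_i/J_i = (6.420/78.3×10⁹)·(0.159/2.17×10^-9 + 0.552/6.44×10^-7 + 0.507/1.16×10^-6) = 6.100×10^-3 rad.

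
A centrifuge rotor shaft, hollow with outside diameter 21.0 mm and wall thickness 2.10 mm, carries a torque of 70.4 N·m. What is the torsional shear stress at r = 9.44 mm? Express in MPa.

59.0 MPa

J = π(d_o⁴ − d_i⁴)/32 = π(0.0210⁴ − 0.0168⁴)/32 = 1.127×10^-8 m⁴.
Shear stress varies linearly with radius: τ = T·r/J = 70.40 × 0.00944 / 1.127×10^-8 = 5.896×10^7 Pa.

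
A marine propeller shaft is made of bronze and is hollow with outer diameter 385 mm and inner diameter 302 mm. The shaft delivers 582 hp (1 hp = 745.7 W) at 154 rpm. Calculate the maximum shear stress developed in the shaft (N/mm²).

ω = 2π·154/60 = 16.13 rad/s, so T = P/ω = 582×745.7 / 16.13 = 26910 N·m.
J = π(d_o⁴ − d_i⁴)/32 = π(0.385⁴ − 0.302⁴)/32 = 1.340×10^-3 m⁴.
τ_max = T·r/J = 26910 × 0.193 / 1.340×10^-3 = 3.865×10^6 Pa.

3.87 N/mm²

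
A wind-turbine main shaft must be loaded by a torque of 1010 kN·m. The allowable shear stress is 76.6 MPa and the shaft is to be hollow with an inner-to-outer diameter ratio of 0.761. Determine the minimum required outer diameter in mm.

466 mm

For a hollow shaft with d_i/d_o = 0.761: τ_max = 16T/(π d_o³ (1−k⁴)), so d_o = [16T/(π τ_allow (1−k⁴))]^(1/3) = [16·1.010e6/(π·7.66×10^7·0.6646)]^(1/3) = 0.4658 m.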